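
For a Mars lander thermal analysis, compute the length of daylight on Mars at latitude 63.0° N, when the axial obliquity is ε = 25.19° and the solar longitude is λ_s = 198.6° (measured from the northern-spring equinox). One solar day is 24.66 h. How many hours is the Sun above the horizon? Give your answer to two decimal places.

Solar declination: sin δ = sin ε · sin λ_s = sin 25.19° × sin 198.6° = -0.13576, so δ = -7.802°.
cos H₀ = −tan φ · tan δ = −tan(+63.0°) × tan(-7.802°) = 0.2689, so H₀ = 1.2985 rad = 74.40°.
Daylight = 2H₀/(2π) × 24.66 h = (1.2985/π) × 24.66 = 10.19 h.

10.19 h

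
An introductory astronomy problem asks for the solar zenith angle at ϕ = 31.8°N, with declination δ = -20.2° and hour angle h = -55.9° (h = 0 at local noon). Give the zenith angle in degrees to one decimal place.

θ_z = 74.6°

cos θ_z = sin ϕ sin δ + cos ϕ cos δ cos h = -0.181957 + 0.447176 = 0.265219.
θ_z = arccos(0.265219) = 74.6°.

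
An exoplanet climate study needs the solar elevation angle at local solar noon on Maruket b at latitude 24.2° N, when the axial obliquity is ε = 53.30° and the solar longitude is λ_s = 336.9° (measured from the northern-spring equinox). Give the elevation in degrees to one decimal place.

47.5°

Solar declination: sin δ = sin ε · sin λ_s = sin 53.30° × sin 336.9° = -0.31457, so δ = -18.335°.
At local noon the hour angle is zero, so the zenith angle equals |φ − δ| = |+24.2° − (-18.335°)| = 42.535°.
Elevation = 90° − 42.535° = 47.5°.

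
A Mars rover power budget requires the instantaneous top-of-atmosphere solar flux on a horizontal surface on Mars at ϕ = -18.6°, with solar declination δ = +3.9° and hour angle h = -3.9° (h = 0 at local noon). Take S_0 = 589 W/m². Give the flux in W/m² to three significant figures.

543 W/m²

cos θ_z = sin ϕ sin δ + cos ϕ cos δ cos h = -0.021694 + 0.943384 = 0.921690.
Flux = S_0 · cos θ_z = 589 × 0.921690 = 542.9 W/m².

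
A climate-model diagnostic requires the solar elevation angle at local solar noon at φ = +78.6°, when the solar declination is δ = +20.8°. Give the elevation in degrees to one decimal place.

32.2°

At local noon the hour angle is zero, so the zenith angle equals |φ − δ| = |+78.6° − (+20.800°)| = 57.800°.
Elevation = 90° − 57.800° = 32.2°.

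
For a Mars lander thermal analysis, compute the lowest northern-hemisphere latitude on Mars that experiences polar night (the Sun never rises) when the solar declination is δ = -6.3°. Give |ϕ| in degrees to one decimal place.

|ϕ| = 83.7°

Polar night requires cos h₀ = −tan ϕ tan δ ≥ 1, i.e. tan ϕ tan δ ≤ −1.
The boundary is |tan ϕ| · |tan δ| = 1, so |ϕ| = 90° − |δ| = 90° − 6.3° = 83.7° in the northern hemisphere.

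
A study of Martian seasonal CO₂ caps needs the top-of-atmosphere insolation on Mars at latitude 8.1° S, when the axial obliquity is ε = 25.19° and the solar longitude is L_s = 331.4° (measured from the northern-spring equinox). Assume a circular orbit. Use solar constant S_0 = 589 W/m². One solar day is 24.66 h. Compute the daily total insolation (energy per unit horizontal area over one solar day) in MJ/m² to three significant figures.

16.9 MJ/m²

Solar declination: sin δ = sin ε · sin L_s = sin 25.19° × sin 331.4° = -0.20374, so δ = -11.756°.
cos h₀ = −tan(-8.1°) tan(-11.756°) = -0.0296, h₀ = 1.6004 rad.
Bracket: h₀ sin ϕ sin δ + cos ϕ cos δ sin h₀ = 1.6004×-0.14090×-0.20374 + 0.99002×0.97902×0.99956 = 0.045943 + 0.968823 = 1.014766.
Q̄ = (S_0/π) × [bracket] = (589/π) × 1.014766 = 190.25 W/m².
Daily total = Q̄ × 24.66 h × 3600 s/h = 190.25 × 24.66 × 3600 / 10⁶ = 16.89 MJ/m².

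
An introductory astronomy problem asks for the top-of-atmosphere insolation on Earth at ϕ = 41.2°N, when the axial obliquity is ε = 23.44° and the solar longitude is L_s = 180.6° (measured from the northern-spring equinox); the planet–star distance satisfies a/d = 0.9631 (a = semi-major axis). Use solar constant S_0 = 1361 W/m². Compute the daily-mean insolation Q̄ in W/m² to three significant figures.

Q̄ ≈ 301 W/m²

Solar declination: sin δ = sin ε · sin L_s = sin 23.44° × sin 180.6° = -0.00417, so δ = -0.239°.
cos h₀ = −tan(+41.2°) tan(-0.239°) = 0.0036, h₀ = 1.5671 rad.
Bracket: h₀ sin ϕ sin δ + cos ϕ cos δ sin h₀ = 1.5671×0.65869×-0.00417 + 0.75241×0.99999×0.99999 = -0.004304 + 0.752395 = 0.748091.
Inverse-square distance factor (a/d)² = 0.9631² = 0.927562.
Q̄ = (S_0/π) × 0.927562 × [bracket] = (1361/π) × 0.927562 × 0.748091 = 300.6 W/m².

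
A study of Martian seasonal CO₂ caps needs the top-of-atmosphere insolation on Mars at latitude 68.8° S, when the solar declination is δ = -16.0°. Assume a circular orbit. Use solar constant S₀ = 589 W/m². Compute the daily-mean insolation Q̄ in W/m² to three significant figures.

Q̄ ≈ 160 W/m²

cos H₀ = −tan(-68.8°) tan(-16.000°) = -0.7393, H₀ = 2.4028 rad.
Bracket: H₀ sin φ sin δ + cos φ cos δ sin H₀ = 2.4028×-0.93232×-0.27564 + 0.36162×0.96126×0.67341 = 0.617483 + 0.234085 = 0.851568.
Q̄ = (S₀/π) × [bracket] = (589/π) × 0.851568 = 159.7 W/m².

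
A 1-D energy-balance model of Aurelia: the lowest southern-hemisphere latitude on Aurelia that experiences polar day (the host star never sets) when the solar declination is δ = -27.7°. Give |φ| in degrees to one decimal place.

|φ| = 62.3°

Polar day requires cos H₀ = −tan φ tan δ ≤ −1, i.e. tan φ tan δ ≥ 1.
The boundary is |tan φ| · |tan δ| = 1, so |φ| = 90° − |δ| = 90° − 27.7° = 62.3° in the southern hemisphere.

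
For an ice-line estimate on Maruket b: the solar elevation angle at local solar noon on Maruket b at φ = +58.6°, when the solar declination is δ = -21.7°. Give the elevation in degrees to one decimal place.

At local noon the hour angle is zero, so the zenith angle equals |φ − δ| = |+58.6° − (-21.700°)| = 80.300°.
Elevation = 90° − 80.300° = 9.7°.

9.7°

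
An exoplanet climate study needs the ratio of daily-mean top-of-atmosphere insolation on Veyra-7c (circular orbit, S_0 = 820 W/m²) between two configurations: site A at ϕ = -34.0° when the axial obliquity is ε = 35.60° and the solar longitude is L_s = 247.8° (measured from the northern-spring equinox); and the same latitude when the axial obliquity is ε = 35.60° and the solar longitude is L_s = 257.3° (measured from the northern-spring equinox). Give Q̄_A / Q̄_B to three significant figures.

Q̄_A / Q̄_B ≈ 0.985

— Configuration A (ϕ=-34.0°):
Solar declination: sin δ = sin ε · sin L_s = sin 35.60° × sin 247.8° = -0.53897, so δ = -32.614°.
cos h₀ = −tan(-34.0°) tan(-32.614°) = -0.4316, h₀ = 2.0171 rad.
Bracket: h₀ sin ϕ sin δ + cos ϕ cos δ sin h₀ = 2.0171×-0.55919×-0.53897 + 0.82904×0.84232×0.90207 = 0.607927 + 0.629931 = 1.237858.
Q̄ = (S_0/π) × [bracket] = (820/π) × 1.237858 = 323.10 W/m².
— Configuration B (ϕ=-34.0°):
Solar declination: sin δ = sin ε · sin L_s = sin 35.60° × sin 257.3° = -0.56788, so δ = -34.603°.
cos h₀ = −tan(-34.0°) tan(-34.603°) = -0.4654, h₀ = 2.0548 rad.
Bracket: h₀ sin ϕ sin δ + cos ϕ cos δ sin h₀ = 2.0548×-0.55919×-0.56788 + 0.82904×0.82311×0.88512 = 0.652508 + 0.603998 = 1.256506.
Q̄ = (S_0/π) × [bracket] = (820/π) × 1.256506 = 327.97 W/m².
Ratio Q̄_A / Q̄_B = 323.10 / 327.97 = 0.9852.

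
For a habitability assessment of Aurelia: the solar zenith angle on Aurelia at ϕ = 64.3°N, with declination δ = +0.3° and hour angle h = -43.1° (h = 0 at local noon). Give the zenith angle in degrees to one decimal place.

θ_z = 71.3°

cos θ_z = sin ϕ sin δ + cos ϕ cos δ cos h = 0.004718 + 0.316637 = 0.321355.
θ_z = arccos(0.321355) = 71.3°.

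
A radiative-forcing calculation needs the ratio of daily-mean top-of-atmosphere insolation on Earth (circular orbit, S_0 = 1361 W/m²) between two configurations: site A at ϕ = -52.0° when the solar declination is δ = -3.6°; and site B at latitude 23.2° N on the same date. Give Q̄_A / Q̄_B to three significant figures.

Q̄_A / Q̄_B ≈ 0.790

— Configuration A (ϕ=-52.0°):
cos h₀ = −tan(-52.0°) tan(-3.600°) = -0.0805, h₀ = 1.6514 rad.
Bracket: h₀ sin ϕ sin δ + cos ϕ cos δ sin h₀ = 1.6514×-0.78801×-0.06279 + 0.61566×0.99803×0.99675 = 0.081710 + 0.612450 = 0.694160.
Q̄ = (S_0/π) × [bracket] = (1361/π) × 0.694160 = 300.72 W/m².
— Configuration B (ϕ=+23.2°):
cos h₀ = −tan(+23.2°) tan(-3.600°) = 0.0270, h₀ = 1.5438 rad.
Bracket: h₀ sin ϕ sin δ + cos ϕ cos δ sin h₀ = 1.5438×0.39394×-0.06279 + 0.91914×0.99803×0.99964 = -0.038187 + 0.916999 = 0.878812.
Q̄ = (S_0/π) × [bracket] = (1361/π) × 0.878812 = 380.72 W/m².
Ratio Q̄_A / Q̄_B = 300.72 / 380.72 = 0.7899.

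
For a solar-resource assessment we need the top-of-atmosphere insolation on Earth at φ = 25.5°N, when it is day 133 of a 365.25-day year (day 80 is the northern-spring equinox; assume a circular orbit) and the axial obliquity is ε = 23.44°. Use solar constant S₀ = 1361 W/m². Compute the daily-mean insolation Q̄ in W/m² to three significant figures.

Q̄ ≈ 468 W/m²

Solar longitude: λ_s = 360° × (133 − 80)/365.25 = 52.238°.
sin δ = sin 23.44° × sin 52.238° = 0.31448, so δ = +18.329°.
cos H₀ = −tan(+25.5°) tan(+18.329°) = -0.1580, H₀ = 1.7295 rad.
Bracket: H₀ sin φ sin δ + cos φ cos δ sin H₀ = 1.7295×0.43051×0.31448 + 0.90259×0.94927×0.98744 = 0.234151 + 0.846040 = 1.080191.
Q̄ = (S₀/π) × [bracket] = (1361/π) × 1.080191 = 468.0 W/m².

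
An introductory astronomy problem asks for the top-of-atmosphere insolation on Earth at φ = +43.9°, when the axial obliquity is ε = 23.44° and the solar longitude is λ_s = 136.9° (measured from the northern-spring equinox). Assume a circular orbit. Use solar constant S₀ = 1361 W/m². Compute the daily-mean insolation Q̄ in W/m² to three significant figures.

Q̄ ≈ 440 W/m²

Solar declination: sin δ = sin ε · sin λ_s = sin 23.44° × sin 136.9° = 0.27180, so δ = +15.771°.
cos H₀ = −tan(+43.9°) tan(+15.771°) = -0.2718, H₀ = 1.8460 rad.
Bracket: H₀ sin φ sin δ + cos φ cos δ sin H₀ = 1.8460×0.69340×0.27180 + 0.72055×0.96235×0.96236 = 0.347908 + 0.667321 = 1.015229.
Q̄ = (S₀/π) × [bracket] = (1361/π) × 1.015229 = 439.8 W/m².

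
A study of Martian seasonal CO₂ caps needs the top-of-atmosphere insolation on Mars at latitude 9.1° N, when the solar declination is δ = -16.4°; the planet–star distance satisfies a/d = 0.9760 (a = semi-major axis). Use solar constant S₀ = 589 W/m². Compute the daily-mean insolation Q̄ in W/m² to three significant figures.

Q̄ ≈ 157 W/m²

cos H₀ = −tan(+9.1°) tan(-16.400°) = 0.0471, H₀ = 1.5236 rad.
Bracket: H₀ sin φ sin δ + cos φ cos δ sin H₀ = 1.5236×0.15816×-0.28234 + 0.98741×0.95931×0.99889 = -0.068036 + 0.946181 = 0.878145.
Inverse-square distance factor (a/d)² = 0.9760² = 0.952576.
Q̄ = (S₀/π) × 0.952576 × [bracket] = (589/π) × 0.952576 × 0.878145 = 156.8 W/m².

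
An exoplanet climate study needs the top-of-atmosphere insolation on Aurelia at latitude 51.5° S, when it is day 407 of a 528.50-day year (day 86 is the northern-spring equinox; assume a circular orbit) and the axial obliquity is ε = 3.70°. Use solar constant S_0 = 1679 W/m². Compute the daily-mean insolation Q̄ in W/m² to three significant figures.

Solar longitude: L_s = 360° × (407 − 86)/528.50 = 218.657°.
sin δ = sin 3.70° × sin 218.657° = -0.04031, so δ = -2.310°.
cos h₀ = −tan(-51.5°) tan(-2.310°) = -0.0507, h₀ = 1.6215 rad.
Bracket: h₀ sin ϕ sin δ + cos ϕ cos δ sin h₀ = 1.6215×-0.78261×-0.04031 + 0.62251×0.99919×0.99871 = 0.051153 + 0.621203 = 0.672356.
Q̄ = (S_0/π) × [bracket] = (1679/π) × 0.672356 = 359.3 W/m².

Q̄ ≈ 359 W/m²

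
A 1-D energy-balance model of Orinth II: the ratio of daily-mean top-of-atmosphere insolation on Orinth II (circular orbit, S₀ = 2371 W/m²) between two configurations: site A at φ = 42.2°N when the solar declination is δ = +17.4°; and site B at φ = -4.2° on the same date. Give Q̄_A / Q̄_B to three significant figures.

— Configuration A (φ=+42.2°):
cos H₀ = −tan(+42.2°) tan(+17.400°) = -0.2842, H₀ = 1.8589 rad.
Bracket: H₀ sin φ sin δ + cos φ cos δ sin H₀ = 1.8589×0.67172×0.29904 + 0.74080×0.95424×0.95878 = 0.373399 + 0.677763 = 1.051162.
Q̄ = (S₀/π) × [bracket] = (2371/π) × 1.051162 = 793.33 W/m².
— Configuration B (φ=-4.2°):
cos H₀ = −tan(-4.2°) tan(+17.400°) = 0.0230, H₀ = 1.5478 rad.
Bracket: H₀ sin φ sin δ + cos φ cos δ sin H₀ = 1.5478×-0.07324×0.29904 + 0.99731×0.95424×0.99974 = -0.033899 + 0.951426 = 0.917527.
Q̄ = (S₀/π) × [bracket] = (2371/π) × 0.917527 = 692.47 W/m².
Ratio Q̄_A / Q̄_B = 793.33 / 692.47 = 1.146.

Q̄_A / Q̄_B ≈ 1.15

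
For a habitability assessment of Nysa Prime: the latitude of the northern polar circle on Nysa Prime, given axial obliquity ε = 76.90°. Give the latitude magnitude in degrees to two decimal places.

13.10°

The polar circle is the lowest latitude that experiences at least one full rotation of continuous daylight at the northern-summer solstice; it lies at |φ| = 90° − ε = 90° − 76.90° = 13.10°.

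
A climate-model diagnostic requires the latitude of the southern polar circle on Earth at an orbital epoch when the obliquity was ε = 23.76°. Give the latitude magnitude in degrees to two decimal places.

66.24°

The polar circle is the lowest latitude that experiences at least one full rotation of continuous darkness at the northern-summer solstice; it lies at |φ| = 90° − ε = 90° − 23.76° = 66.24°.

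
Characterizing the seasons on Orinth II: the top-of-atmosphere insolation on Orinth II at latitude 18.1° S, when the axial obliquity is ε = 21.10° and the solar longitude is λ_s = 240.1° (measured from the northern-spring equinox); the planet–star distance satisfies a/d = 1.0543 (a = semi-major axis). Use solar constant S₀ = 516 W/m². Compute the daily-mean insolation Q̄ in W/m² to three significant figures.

Solar declination: sin δ = sin ε · sin λ_s = sin 21.10° × sin 240.1° = -0.31208, so δ = -18.185°.
cos H₀ = −tan(-18.1°) tan(-18.185°) = -0.1074, H₀ = 1.6784 rad.
Bracket: H₀ sin φ sin δ + cos φ cos δ sin H₀ = 1.6784×-0.31068×-0.31208 + 0.95052×0.95006×0.99422 = 0.162733 + 0.897831 = 1.060564.
Inverse-square distance factor (a/d)² = 1.0543² = 1.111548.
Q̄ = (S₀/π) × 1.111548 × [bracket] = (516/π) × 1.111548 × 1.060564 = 193.6 W/m².

Q̄ ≈ 194 W/m²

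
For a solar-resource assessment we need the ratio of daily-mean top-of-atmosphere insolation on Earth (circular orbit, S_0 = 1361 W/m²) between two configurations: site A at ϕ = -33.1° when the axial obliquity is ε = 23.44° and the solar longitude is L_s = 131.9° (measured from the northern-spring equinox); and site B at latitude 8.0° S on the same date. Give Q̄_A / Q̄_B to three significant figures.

— Configuration A (ϕ=-33.1°):
Solar declination: sin δ = sin ε · sin L_s = sin 23.44° × sin 131.9° = 0.29608, so δ = +17.222°.
cos h₀ = −tan(-33.1°) tan(+17.222°) = 0.2021, h₀ = 1.3673 rad.
Bracket: h₀ sin ϕ sin δ + cos ϕ cos δ sin h₀ = 1.3673×-0.54610×0.29608 + 0.83772×0.95516×0.97937 = -0.221078 + 0.783649 = 0.562571.
Q̄ = (S_0/π) × [bracket] = (1361/π) × 0.562571 = 243.72 W/m².
— Configuration B (ϕ=-8.0°):
cos h₀ = −tan(-8.0°) tan(+17.222°) = 0.0436, h₀ = 1.5272 rad.
Bracket: h₀ sin ϕ sin δ + cos ϕ cos δ sin h₀ = 1.5272×-0.13917×0.29608 + 0.99027×0.95516×0.99905 = -0.062929 + 0.944968 = 0.882039.
Q̄ = (S_0/π) × [bracket] = (1361/π) × 0.882039 = 382.12 W/m².
Ratio Q̄_A / Q̄_B = 243.72 / 382.12 = 0.6378.

Q̄_A / Q̄_B ≈ 0.638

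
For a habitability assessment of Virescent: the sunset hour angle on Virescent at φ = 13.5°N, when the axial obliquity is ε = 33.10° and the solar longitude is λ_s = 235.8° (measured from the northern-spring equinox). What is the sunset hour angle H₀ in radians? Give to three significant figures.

Solar declination: sin δ = sin ε · sin λ_s = sin 33.10° × sin 235.8° = -0.45167, so δ = -26.851°.
cos H₀ = −tan φ · tan δ = −tan(+13.5°) × tan(-26.851°) = 0.1215, so H₀ = 1.4490 rad = 83.02°.

H₀ = 1.45 rad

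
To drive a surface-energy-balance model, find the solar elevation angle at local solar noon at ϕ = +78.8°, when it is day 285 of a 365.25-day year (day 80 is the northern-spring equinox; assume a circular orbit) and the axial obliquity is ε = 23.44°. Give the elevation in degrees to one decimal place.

2.6°

Solar longitude: L_s = 360° × (285 − 80)/365.25 = 202.053°.
sin δ = sin 23.44° × sin 202.053° = -0.14936, so δ = -8.590°.
At local noon the hour angle is zero, so the zenith angle equals |ϕ − δ| = |+78.8° − (-8.590°)| = 87.390°.
Elevation = 90° − 87.390° = 2.6°.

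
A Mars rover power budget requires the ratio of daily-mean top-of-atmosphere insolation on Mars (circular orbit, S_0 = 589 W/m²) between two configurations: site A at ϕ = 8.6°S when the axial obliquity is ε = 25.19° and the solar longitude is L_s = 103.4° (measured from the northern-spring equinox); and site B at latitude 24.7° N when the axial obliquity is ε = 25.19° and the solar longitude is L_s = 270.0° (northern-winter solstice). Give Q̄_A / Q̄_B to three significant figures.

— Configuration A (ϕ=-8.6°):
Solar declination: sin δ = sin ε · sin L_s = sin 25.19° × sin 103.4° = 0.41403, so δ = +24.459°.
cos h₀ = −tan(-8.6°) tan(+24.459°) = 0.0688, h₀ = 1.5020 rad.
Bracket: h₀ sin ϕ sin δ + cos ϕ cos δ sin h₀ = 1.5020×-0.14954×0.41403 + 0.98876×0.91026×0.99763 = -0.092995 + 0.897896 = 0.804901.
Q̄ = (S_0/π) × [bracket] = (589/π) × 0.804901 = 150.91 W/m².
— Configuration B (ϕ=+24.7°):
Solar declination: sin δ = sin ε · sin L_s = sin 25.19° × sin 270.0° = -0.42562, so δ = -25.190°.
cos h₀ = −tan(+24.7°) tan(-25.190°) = 0.2163, h₀ = 1.3527 rad.
Bracket: h₀ sin ϕ sin δ + cos ϕ cos δ sin h₀ = 1.3527×0.41787×-0.42562 + 0.90851×0.90490×0.97632 = -0.240583 + 0.802643 = 0.562060.
Q̄ = (S_0/π) × [bracket] = (589/π) × 0.562060 = 105.38 W/m².
Ratio Q̄_A / Q̄_B = 150.91 / 105.38 = 1.432.

Q̄_A / Q̄_B ≈ 1.43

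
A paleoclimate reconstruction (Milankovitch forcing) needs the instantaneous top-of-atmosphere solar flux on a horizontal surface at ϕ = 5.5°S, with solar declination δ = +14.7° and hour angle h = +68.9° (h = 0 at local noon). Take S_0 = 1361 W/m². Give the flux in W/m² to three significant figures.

439 W/m²

cos θ_z = sin ϕ sin δ + cos ϕ cos δ cos h = -0.024322 + 0.346610 = 0.322288.
Flux = S_0 · cos θ_z = 1361 × 0.322288 = 438.6 W/m².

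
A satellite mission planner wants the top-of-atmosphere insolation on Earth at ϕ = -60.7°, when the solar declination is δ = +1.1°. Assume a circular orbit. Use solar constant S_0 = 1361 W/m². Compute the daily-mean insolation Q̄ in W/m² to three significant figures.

cos h₀ = −tan(-60.7°) tan(+1.100°) = 0.0342, h₀ = 1.5366 rad.
Bracket: h₀ sin ϕ sin δ + cos ϕ cos δ sin h₀ = 1.5366×-0.87207×0.01920 + 0.48938×0.99982×0.99941 = -0.025728 + 0.489003 = 0.463275.
Q̄ = (S_0/π) × [bracket] = (1361/π) × 0.463275 = 200.7 W/m².

Q̄ ≈ 201 W/m²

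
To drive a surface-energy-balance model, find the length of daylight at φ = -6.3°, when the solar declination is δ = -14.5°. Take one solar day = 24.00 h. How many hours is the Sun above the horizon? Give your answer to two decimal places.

cos H₀ = −tan φ · tan δ = −tan(-6.3°) × tan(-14.500°) = -0.0286, so H₀ = 1.5994 rad = 91.64°.
Daylight = 2H₀/(2π) × 24.00 h = (1.5994/π) × 24.00 = 12.22 h.

12.22 h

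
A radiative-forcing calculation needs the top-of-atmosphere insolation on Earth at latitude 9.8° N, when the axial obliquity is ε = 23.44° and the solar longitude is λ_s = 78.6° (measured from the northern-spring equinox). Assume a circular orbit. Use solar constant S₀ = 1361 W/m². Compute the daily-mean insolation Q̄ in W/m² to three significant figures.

Solar declination: sin δ = sin ε · sin λ_s = sin 23.44° × sin 78.6° = 0.38994, so δ = +22.951°.
cos H₀ = −tan(+9.8°) tan(+22.951°) = -0.0731, H₀ = 1.6440 rad.
Bracket: H₀ sin φ sin δ + cos φ cos δ sin H₀ = 1.6440×0.17021×0.38994 + 0.98541×0.92084×0.99732 = 0.109115 + 0.904973 = 1.014088.
Q̄ = (S₀/π) × [bracket] = (1361/π) × 1.014088 = 439.3 W/m².

Q̄ ≈ 439 W/m²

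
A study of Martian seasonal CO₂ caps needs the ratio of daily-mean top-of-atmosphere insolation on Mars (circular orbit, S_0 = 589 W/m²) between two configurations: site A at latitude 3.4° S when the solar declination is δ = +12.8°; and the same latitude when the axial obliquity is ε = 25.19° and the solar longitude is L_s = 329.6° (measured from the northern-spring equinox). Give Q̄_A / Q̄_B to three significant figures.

Q̄_A / Q̄_B ≈ 0.958

— Configuration A (ϕ=-3.4°):
cos h₀ = −tan(-3.4°) tan(+12.800°) = 0.0135, h₀ = 1.5573 rad.
Bracket: h₀ sin ϕ sin δ + cos ϕ cos δ sin h₀ = 1.5573×-0.05931×0.22155 + 0.99824×0.97515×0.99991 = -0.020463 + 0.973346 = 0.952883.
Q̄ = (S_0/π) × [bracket] = (589/π) × 0.952883 = 178.65 W/m².
— Configuration B (ϕ=-3.4°):
Solar declination: sin δ = sin ε · sin L_s = sin 25.19° × sin 329.6° = -0.21538, so δ = -12.438°.
cos h₀ = −tan(-3.4°) tan(-12.438°) = -0.0131, h₀ = 1.5839 rad.
Bracket: h₀ sin ϕ sin δ + cos ϕ cos δ sin h₀ = 1.5839×-0.05931×-0.21538 + 0.99824×0.97653×0.99991 = 0.020233 + 0.974724 = 0.994957.
Q̄ = (S_0/π) × [bracket] = (589/π) × 0.994957 = 186.54 W/m².
Ratio Q̄_A / Q̄_B = 178.65 / 186.54 = 0.9577.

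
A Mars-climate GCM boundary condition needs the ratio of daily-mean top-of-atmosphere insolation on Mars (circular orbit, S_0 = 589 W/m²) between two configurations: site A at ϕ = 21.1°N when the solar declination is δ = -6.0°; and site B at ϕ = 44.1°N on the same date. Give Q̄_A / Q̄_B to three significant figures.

— Configuration A (ϕ=+21.1°):
cos h₀ = −tan(+21.1°) tan(-6.000°) = 0.0406, h₀ = 1.5302 rad.
Bracket: h₀ sin ϕ sin δ + cos ϕ cos δ sin h₀ = 1.5302×0.36000×-0.10453 + 0.93295×0.99452×0.99918 = -0.057583 + 0.927077 = 0.869494.
Q̄ = (S_0/π) × [bracket] = (589/π) × 0.869494 = 163.02 W/m².
— Configuration B (ϕ=+44.1°):
cos h₀ = −tan(+44.1°) tan(-6.000°) = 0.1019, h₀ = 1.4688 rad.
Bracket: h₀ sin ϕ sin δ + cos ϕ cos δ sin h₀ = 1.4688×0.69591×-0.10453 + 0.71813×0.99452×0.99480 = -0.106846 + 0.710481 = 0.603635.
Q̄ = (S_0/π) × [bracket] = (589/π) × 0.603635 = 113.17 W/m².
Ratio Q̄_A / Q̄_B = 163.02 / 113.17 = 1.440.

Q̄_A / Q̄_B ≈ 1.44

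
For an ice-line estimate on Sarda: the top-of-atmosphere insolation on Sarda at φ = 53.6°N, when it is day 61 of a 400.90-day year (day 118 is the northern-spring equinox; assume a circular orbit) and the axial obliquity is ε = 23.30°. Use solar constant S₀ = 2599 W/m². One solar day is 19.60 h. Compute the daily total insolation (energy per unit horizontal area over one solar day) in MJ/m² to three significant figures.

Solar longitude: λ_s = 360° × (61 − 118)/400.90 = -51.185°, i.e. -51.185° + 360° = 308.815°.
sin δ = sin 23.30° × sin 308.815° = -0.30820, so δ = -17.951°.
cos H₀ = −tan(+53.6°) tan(-17.951°) = 0.4394, H₀ = 1.1158 rad.
Bracket: H₀ sin φ sin δ + cos φ cos δ sin H₀ = 1.1158×0.80489×-0.30820 + 0.59342×0.95132×0.89828 = -0.276793 + 0.507108 = 0.230315.
Q̄ = (S₀/π) × [bracket] = (2599/π) × 0.230315 = 190.54 W/m².
Daily total = Q̄ × 19.60 h × 3600 s/h = 190.54 × 19.60 × 3600 / 10⁶ = 13.44 MJ/m².

13.4 MJ/m²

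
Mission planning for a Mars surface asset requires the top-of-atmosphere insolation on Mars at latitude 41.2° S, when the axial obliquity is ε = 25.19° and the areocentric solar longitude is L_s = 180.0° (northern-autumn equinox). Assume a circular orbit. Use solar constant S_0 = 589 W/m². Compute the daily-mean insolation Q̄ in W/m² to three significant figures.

sin δ = sin 25.19° × sin 180.0° = 0.00000, so δ = +0.000°.
cos h₀ = −tan(-41.2°) tan(+0.000°) = 0.0000, h₀ = 1.5708 rad.
Bracket: h₀ sin ϕ sin δ + cos ϕ cos δ sin h₀ = 1.5708×-0.65869×0.00000 + 0.75241×1.00000×1.00000 = -0.000000 + 0.752410 = 0.752410.
Q̄ = (S_0/π) × [bracket] = (589/π) × 0.752410 = 141.1 W/m².

Q̄ ≈ 141 W/m²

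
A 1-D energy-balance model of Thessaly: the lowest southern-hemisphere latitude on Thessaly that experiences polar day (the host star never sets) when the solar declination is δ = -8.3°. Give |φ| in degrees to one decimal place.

Polar day requires cos H₀ = −tan φ tan δ ≤ −1, i.e. tan φ tan δ ≥ 1.
The boundary is |tan φ| · |tan δ| = 1, so |φ| = 90° − |δ| = 90° − 8.3° = 81.7° in the southern hemisphere.

|φ| = 81.7°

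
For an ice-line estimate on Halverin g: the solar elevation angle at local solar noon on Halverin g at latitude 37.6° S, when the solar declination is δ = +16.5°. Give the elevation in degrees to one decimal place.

At local noon the hour angle is zero, so the zenith angle equals |φ − δ| = |-37.6° − (+16.500°)| = 54.100°.
Elevation = 90° − 54.100° = 35.9°.

35.9°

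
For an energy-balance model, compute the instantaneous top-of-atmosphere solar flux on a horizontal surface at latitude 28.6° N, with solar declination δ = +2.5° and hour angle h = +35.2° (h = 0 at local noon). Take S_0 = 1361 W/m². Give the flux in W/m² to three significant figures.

cos θ_z = sin ϕ sin δ + cos ϕ cos δ cos h = 0.020880 + 0.716756 = 0.737636.
Flux = S_0 · cos θ_z = 1361 × 0.737636 = 1004 W/m².

1.00e+03 W/m²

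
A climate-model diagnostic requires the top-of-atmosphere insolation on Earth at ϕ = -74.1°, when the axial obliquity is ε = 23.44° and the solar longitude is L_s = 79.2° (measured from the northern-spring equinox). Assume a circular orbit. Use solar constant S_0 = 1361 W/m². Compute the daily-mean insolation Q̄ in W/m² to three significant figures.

Q̄ ≈ 0.00 W/m²

Solar declination: sin δ = sin ε · sin L_s = sin 23.44° × sin 79.2° = 0.39074, so δ = +23.001°.
cos h₀ = −tan(-74.1°) tan(+23.001°) = 1.4902 ≥ 1 ⇒ polar night, h₀ = 0 and Q̄ = 0.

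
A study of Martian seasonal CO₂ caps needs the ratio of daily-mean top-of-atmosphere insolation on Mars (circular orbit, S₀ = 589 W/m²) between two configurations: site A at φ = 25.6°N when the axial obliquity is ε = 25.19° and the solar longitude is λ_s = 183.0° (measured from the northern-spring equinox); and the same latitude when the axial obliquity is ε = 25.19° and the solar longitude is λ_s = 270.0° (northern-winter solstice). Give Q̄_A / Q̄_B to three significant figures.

Q̄_A / Q̄_B ≈ 1.62

— Configuration A (φ=+25.6°):
Solar declination: sin δ = sin ε · sin λ_s = sin 25.19° × sin 183.0° = -0.02228, so δ = -1.276°.
cos H₀ = −tan(+25.6°) tan(-1.276°) = 0.0107, H₀ = 1.5601 rad.
Bracket: H₀ sin φ sin δ + cos φ cos δ sin H₀ = 1.5601×0.43209×-0.02228 + 0.90183×0.99975×0.99994 = -0.015019 + 0.901550 = 0.886531.
Q̄ = (S₀/π) × [bracket] = (589/π) × 0.886531 = 166.21 W/m².
— Configuration B (φ=+25.6°):
Solar declination: sin δ = sin ε · sin λ_s = sin 25.19° × sin 270.0° = -0.42562, so δ = -25.190°.
cos H₀ = −tan(+25.6°) tan(-25.190°) = 0.2254, H₀ = 1.3435 rad.
Bracket: H₀ sin φ sin δ + cos φ cos δ sin H₀ = 1.3435×0.43209×-0.42562 + 0.90183×0.90490×0.97428 = -0.247078 + 0.795077 = 0.547999.
Q̄ = (S₀/π) × [bracket] = (589/π) × 0.547999 = 102.74 W/m².
Ratio Q̄_A / Q̄_B = 166.21 / 102.74 = 1.618.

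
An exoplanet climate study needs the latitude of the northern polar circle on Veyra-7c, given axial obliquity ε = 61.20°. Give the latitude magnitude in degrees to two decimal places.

The polar circle is the lowest latitude that experiences at least one full rotation of continuous daylight at the northern-summer solstice; it lies at |ϕ| = 90° − ε = 90° − 61.20° = 28.80°.

28.80°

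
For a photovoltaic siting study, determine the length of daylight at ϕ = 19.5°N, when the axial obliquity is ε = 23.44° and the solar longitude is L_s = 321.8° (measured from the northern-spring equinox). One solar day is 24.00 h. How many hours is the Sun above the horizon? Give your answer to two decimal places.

11.31 h

Solar declination: sin δ = sin ε · sin L_s = sin 23.44° × sin 321.8° = -0.24600, so δ = -14.241°.
cos h₀ = −tan ϕ · tan δ = −tan(+19.5°) × tan(-14.241°) = 0.0899, so h₀ = 1.4808 rad = 84.84°.
Daylight = 2h₀/(2π) × 24.00 h = (1.4808/π) × 24.00 = 11.31 h.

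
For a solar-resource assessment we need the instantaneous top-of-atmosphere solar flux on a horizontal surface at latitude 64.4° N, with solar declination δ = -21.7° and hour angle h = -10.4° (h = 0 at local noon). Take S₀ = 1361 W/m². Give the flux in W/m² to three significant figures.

cos θ_z = sin φ sin δ + cos φ cos δ cos h = -0.333450 + 0.394869 = 0.061419.
Flux = S₀ · cos θ_z = 1361 × 0.061419 = 83.59 W/m².

83.6 W/m²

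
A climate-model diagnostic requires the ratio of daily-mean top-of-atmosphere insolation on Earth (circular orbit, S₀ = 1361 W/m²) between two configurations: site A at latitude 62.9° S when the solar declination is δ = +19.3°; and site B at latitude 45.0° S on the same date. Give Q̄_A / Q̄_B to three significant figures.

— Configuration A (φ=-62.9°):
cos H₀ = −tan(-62.9°) tan(+19.300°) = 0.6843, H₀ = 0.8171 rad.
Bracket: H₀ sin φ sin δ + cos φ cos δ sin H₀ = 0.8171×-0.89021×0.33051 + 0.45554×0.94380×0.72916 = -0.240410 + 0.313494 = 0.073084.
Q̄ = (S₀/π) × [bracket] = (1361/π) × 0.073084 = 31.661 W/m².
— Configuration B (φ=-45.0°):
cos H₀ = −tan(-45.0°) tan(+19.300°) = 0.3502, H₀ = 1.2130 rad.
Bracket: H₀ sin φ sin δ + cos φ cos δ sin H₀ = 1.2130×-0.70711×0.33051 + 0.70711×0.94380×0.93668 = -0.283487 + 0.625113 = 0.341626.
Q̄ = (S₀/π) × [bracket] = (1361/π) × 0.341626 = 148.00 W/m².
Ratio Q̄_A / Q̄_B = 31.661 / 148.00 = 0.2139.

Q̄_A / Q̄_B ≈ 0.214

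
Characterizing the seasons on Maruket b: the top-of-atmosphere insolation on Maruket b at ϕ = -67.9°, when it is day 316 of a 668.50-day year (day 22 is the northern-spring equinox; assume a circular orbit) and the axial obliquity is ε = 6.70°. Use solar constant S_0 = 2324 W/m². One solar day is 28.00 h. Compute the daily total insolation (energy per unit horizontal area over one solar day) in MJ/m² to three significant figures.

Solar longitude: L_s = 360° × (316 − 22)/668.50 = 158.325°.
sin δ = sin 6.70° × sin 158.325° = 0.04309, so δ = +2.470°.
cos h₀ = −tan(-67.9°) tan(+2.470°) = 0.1062, h₀ = 1.4644 rad.
Bracket: h₀ sin ϕ sin δ + cos ϕ cos δ sin h₀ = 1.4644×-0.92653×0.04309 + 0.37622×0.99907×0.99434 = -0.058465 + 0.373743 = 0.315278.
Q̄ = (S_0/π) × [bracket] = (2324/π) × 0.315278 = 233.23 W/m².
Daily total = Q̄ × 28.00 h × 3600 s/h = 233.23 × 28.00 × 3600 / 10⁶ = 23.51 MJ/m².

23.5 MJ/m²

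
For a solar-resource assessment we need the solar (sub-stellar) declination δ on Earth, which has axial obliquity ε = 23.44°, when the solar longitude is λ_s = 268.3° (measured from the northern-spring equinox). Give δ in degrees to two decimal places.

δ = -23.43°

sin δ = sin ε · sin λ_s = sin 23.44° × sin 268.3° = -0.397613.
δ = arcsin(-0.397613) = -23.43°.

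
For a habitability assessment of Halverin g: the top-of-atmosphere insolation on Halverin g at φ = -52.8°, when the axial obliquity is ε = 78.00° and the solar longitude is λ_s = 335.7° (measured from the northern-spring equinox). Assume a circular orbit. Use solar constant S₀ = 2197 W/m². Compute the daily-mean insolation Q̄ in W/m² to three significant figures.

Solar declination: sin δ = sin ε · sin λ_s = sin 78.00° × sin 335.7° = -0.40252, so δ = -23.736°.
cos H₀ = −tan(-52.8°) tan(-23.736°) = -0.5793, H₀ = 2.1887 rad.
Bracket: H₀ sin φ sin δ + cos φ cos δ sin H₀ = 2.1887×-0.79653×-0.40252 + 0.60460×0.91541×0.81511 = 0.701739 + 0.451128 = 1.152867.
Q̄ = (S₀/π) × [bracket] = (2197/π) × 1.152867 = 806.2 W/m².

Q̄ ≈ 806 W/m²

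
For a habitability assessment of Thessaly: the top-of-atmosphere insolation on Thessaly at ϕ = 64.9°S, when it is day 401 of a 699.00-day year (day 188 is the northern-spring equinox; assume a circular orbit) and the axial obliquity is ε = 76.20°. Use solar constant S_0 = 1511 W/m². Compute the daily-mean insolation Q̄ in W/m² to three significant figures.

Solar longitude: L_s = 360° × (401 − 188)/699.00 = 109.700°.
sin δ = sin 76.20° × sin 109.700° = 0.91430, so δ = +66.106°.
cos h₀ = −tan(-64.9°) tan(+66.106°) = 4.8188 ≥ 1 ⇒ polar night, h₀ = 0 and Q̄ = 0.

Q̄ ≈ 0.00 W/m²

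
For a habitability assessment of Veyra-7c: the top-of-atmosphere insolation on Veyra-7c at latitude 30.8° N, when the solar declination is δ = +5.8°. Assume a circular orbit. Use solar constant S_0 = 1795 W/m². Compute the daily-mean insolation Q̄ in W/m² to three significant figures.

cos h₀ = −tan(+30.8°) tan(+5.800°) = -0.0606, h₀ = 1.6314 rad.
Bracket: h₀ sin ϕ sin δ + cos ϕ cos δ sin h₀ = 1.6314×0.51204×0.10106 + 0.85896×0.99488×0.99817 = 0.084420 + 0.852998 = 0.937418.
Q̄ = (S_0/π) × [bracket] = (1795/π) × 0.937418 = 535.6 W/m².

Q̄ ≈ 536 W/m²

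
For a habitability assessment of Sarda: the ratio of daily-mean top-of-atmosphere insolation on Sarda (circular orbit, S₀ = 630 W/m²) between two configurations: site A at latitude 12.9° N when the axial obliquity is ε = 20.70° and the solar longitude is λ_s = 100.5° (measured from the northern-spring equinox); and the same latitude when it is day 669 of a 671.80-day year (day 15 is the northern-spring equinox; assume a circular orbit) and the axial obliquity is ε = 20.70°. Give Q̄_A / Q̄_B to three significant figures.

Q̄_A / Q̄_B ≈ 1.09

— Configuration A (φ=+12.9°):
Solar declination: sin δ = sin ε · sin λ_s = sin 20.70° × sin 100.5° = 0.34756, so δ = +20.338°.
cos H₀ = −tan(+12.9°) tan(+20.338°) = -0.0849, H₀ = 1.6558 rad.
Bracket: H₀ sin φ sin δ + cos φ cos δ sin H₀ = 1.6558×0.22325×0.34756 + 0.97476×0.93766×0.99639 = 0.128478 + 0.910694 = 1.039172.
Q̄ = (S₀/π) × [bracket] = (630/π) × 1.039172 = 208.39 W/m².
— Configuration B (φ=+12.9°):
Solar longitude: λ_s = 360° × (669 − 15)/671.80 = 350.461°.
sin δ = sin 20.70° × sin 350.461° = -0.05857, so δ = -3.358°.
cos H₀ = −tan(+12.9°) tan(-3.358°) = 0.0134, H₀ = 1.5574 rad.
Bracket: H₀ sin φ sin δ + cos φ cos δ sin H₀ = 1.5574×0.22325×-0.05857 + 0.97476×0.99828×0.99991 = -0.020364 + 0.972996 = 0.952632.
Q̄ = (S₀/π) × [bracket] = (630/π) × 0.952632 = 191.04 W/m².
Ratio Q̄_A / Q̄_B = 208.39 / 191.04 = 1.091.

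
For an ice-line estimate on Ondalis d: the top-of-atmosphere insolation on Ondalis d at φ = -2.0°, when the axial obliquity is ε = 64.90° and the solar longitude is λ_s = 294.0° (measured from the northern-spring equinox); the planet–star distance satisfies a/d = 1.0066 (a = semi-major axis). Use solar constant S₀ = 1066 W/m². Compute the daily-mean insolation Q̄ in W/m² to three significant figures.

Q̄ ≈ 209 W/m²

Solar declination: sin δ = sin ε · sin λ_s = sin 64.90° × sin 294.0° = -0.82728, so δ = -55.820°.
cos H₀ = −tan(-2.0°) tan(-55.820°) = -0.0514, H₀ = 1.6222 rad.
Bracket: H₀ sin φ sin δ + cos φ cos δ sin H₀ = 1.6222×-0.03490×-0.82728 + 0.99939×0.56179×0.99868 = 0.046836 + 0.560706 = 0.607542.
Inverse-square distance factor (a/d)² = 1.0066² = 1.013244.
Q̄ = (S₀/π) × 1.013244 × [bracket] = (1066/π) × 1.013244 × 0.607542 = 208.9 W/m².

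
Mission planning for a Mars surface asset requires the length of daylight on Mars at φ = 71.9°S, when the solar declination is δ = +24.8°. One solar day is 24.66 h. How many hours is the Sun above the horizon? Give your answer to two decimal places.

0.00 h

cos H₀ = −tan φ · tan δ = 1.4137 ≥ 1, so the Sun never rises (polar night) and H₀ = 0.
Daylight = 2H₀/(2π) × 24.66 h = (0.0000/π) × 24.66 = 0.00 h.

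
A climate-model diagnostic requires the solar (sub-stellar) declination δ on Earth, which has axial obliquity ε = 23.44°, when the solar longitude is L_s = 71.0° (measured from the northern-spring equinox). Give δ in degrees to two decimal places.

δ = +22.09°

sin δ = sin ε · sin L_s = sin 23.44° × sin 71.0° = 0.376116.
δ = arcsin(0.376116) = +22.09°.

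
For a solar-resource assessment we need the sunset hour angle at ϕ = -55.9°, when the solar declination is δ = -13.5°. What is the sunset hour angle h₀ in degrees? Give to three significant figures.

cos h₀ = −tan ϕ · tan δ = −tan(-55.9°) × tan(-13.500°) = -0.3546, so h₀ = 1.9333 rad = 110.77°.

h₀ = 111°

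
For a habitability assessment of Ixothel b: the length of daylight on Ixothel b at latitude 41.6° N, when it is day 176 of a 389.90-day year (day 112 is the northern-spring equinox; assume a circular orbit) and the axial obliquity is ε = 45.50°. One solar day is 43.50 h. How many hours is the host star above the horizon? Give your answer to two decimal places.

Solar longitude: L_s = 360° × (176 − 112)/389.90 = 59.092°.
sin δ = sin 45.50° × sin 59.092° = 0.61196, so δ = +37.732°.
cos h₀ = −tan ϕ · tan δ = −tan(+41.6°) × tan(+37.732°) = -0.6870, so h₀ = 2.3281 rad = 133.39°.
Daylight = 2h₀/(2π) × 43.50 h = (2.3281/π) × 43.50 = 32.24 h.

32.24 h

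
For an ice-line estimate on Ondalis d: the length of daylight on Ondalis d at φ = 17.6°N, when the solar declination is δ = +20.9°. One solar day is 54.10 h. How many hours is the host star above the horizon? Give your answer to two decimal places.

29.14 h

cos H₀ = −tan φ · tan δ = −tan(+17.6°) × tan(+20.900°) = -0.1211, so H₀ = 1.6922 rad = 96.96°.
Daylight = 2H₀/(2π) × 54.10 h = (1.6922/π) × 54.10 = 29.14 h.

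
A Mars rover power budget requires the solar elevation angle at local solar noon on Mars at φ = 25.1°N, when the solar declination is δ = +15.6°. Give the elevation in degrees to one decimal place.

80.5°

At local noon the hour angle is zero, so the zenith angle equals |φ − δ| = |+25.1° − (+15.600°)| = 9.500°.
Elevation = 90° − 9.500° = 80.5°.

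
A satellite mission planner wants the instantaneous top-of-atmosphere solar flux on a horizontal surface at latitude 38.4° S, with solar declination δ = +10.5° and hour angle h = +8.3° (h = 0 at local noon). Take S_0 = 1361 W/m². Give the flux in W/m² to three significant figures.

884 W/m²

cos θ_z = sin ϕ sin δ + cos ϕ cos δ cos h = -0.113195 + 0.762499 = 0.649304.
Flux = S_0 · cos θ_z = 1361 × 0.649304 = 883.7 W/m².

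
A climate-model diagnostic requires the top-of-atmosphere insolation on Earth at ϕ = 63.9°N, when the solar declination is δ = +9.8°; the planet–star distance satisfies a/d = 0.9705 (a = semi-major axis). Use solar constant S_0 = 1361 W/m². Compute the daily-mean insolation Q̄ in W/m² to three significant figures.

cos h₀ = −tan(+63.9°) tan(+9.800°) = -0.3526, h₀ = 1.9311 rad.
Bracket: h₀ sin ϕ sin δ + cos ϕ cos δ sin h₀ = 1.9311×0.89803×0.17021 + 0.43994×0.98541×0.93578 = 0.295176 + 0.405681 = 0.700857.
Inverse-square distance factor (a/d)² = 0.9705² = 0.941870.
Q̄ = (S_0/π) × 0.941870 × [bracket] = (1361/π) × 0.941870 × 0.700857 = 286.0 W/m².

Q̄ ≈ 286 W/m²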